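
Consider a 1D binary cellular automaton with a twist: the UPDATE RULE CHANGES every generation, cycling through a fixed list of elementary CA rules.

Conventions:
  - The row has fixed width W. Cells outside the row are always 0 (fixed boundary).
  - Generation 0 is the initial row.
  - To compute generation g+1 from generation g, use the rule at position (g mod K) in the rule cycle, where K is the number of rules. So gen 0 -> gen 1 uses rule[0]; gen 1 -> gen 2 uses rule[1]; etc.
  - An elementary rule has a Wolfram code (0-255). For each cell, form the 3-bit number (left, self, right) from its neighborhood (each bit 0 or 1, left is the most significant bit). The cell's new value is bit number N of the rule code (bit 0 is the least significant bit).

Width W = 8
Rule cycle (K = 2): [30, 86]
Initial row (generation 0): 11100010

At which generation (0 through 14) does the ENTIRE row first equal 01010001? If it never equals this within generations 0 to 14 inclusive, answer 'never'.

Answer: never

Derivation:
Gen 0: 11100010
Gen 1 (rule 30): 10010111
Gen 2 (rule 86): 11110001
Gen 3 (rule 30): 10001011
Gen 4 (rule 86): 11011001
Gen 5 (rule 30): 10010111
Gen 6 (rule 86): 11110001
Gen 7 (rule 30): 10001011
Gen 8 (rule 86): 11011001
Gen 9 (rule 30): 10010111
Gen 10 (rule 86): 11110001
Gen 11 (rule 30): 10001011
Gen 12 (rule 86): 11011001
Gen 13 (rule 30): 10010111
Gen 14 (rule 86): 11110001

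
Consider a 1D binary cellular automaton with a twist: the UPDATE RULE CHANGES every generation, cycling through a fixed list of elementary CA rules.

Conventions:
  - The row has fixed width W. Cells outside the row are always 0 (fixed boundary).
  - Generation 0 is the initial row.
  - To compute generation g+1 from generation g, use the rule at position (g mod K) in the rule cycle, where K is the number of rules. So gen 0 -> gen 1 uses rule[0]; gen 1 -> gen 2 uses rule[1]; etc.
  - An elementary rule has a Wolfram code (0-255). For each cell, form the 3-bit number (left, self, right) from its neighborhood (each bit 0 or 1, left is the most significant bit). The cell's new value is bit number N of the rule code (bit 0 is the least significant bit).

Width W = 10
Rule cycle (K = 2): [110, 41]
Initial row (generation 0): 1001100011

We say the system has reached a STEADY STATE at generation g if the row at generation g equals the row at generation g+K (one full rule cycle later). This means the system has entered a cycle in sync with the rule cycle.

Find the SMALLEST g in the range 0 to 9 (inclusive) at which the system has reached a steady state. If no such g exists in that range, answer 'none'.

Gen 0: 1001100011
Gen 1 (rule 110): 1011100111
Gen 2 (rule 41): 0110000100
Gen 3 (rule 110): 1110001100
Gen 4 (rule 41): 1000101001
Gen 5 (rule 110): 1001111011
Gen 6 (rule 41): 0001000110
Gen 7 (rule 110): 0011001110
Gen 8 (rule 41): 1010001000
Gen 9 (rule 110): 1110011000
Gen 10 (rule 41): 1000010011
Gen 11 (rule 110): 1000110111

Answer: none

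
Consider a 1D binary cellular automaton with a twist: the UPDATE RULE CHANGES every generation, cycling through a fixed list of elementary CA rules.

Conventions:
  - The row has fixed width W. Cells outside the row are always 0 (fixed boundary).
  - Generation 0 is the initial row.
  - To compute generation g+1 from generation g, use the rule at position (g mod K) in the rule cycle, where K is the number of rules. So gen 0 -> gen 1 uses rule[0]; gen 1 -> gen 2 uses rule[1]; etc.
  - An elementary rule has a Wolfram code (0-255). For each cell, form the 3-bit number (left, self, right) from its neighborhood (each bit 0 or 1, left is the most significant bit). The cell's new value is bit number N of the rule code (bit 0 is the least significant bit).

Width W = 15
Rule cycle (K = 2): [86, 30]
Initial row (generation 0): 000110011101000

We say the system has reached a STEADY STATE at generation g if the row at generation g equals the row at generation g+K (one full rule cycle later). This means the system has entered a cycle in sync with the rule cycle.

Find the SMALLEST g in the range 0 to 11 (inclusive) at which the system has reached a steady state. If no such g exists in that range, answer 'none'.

Answer: 3

Derivation:
Gen 0: 000110011101000
Gen 1 (rule 86): 001011100101100
Gen 2 (rule 30): 011010011101010
Gen 3 (rule 86): 101011100101011
Gen 4 (rule 30): 101010011101010
Gen 5 (rule 86): 101011100101011
Gen 6 (rule 30): 101010011101010
Gen 7 (rule 86): 101011100101011
Gen 8 (rule 30): 101010011101010
Gen 9 (rule 86): 101011100101011
Gen 10 (rule 30): 101010011101010
Gen 11 (rule 86): 101011100101011
Gen 12 (rule 30): 101010011101010
Gen 13 (rule 86): 101011100101011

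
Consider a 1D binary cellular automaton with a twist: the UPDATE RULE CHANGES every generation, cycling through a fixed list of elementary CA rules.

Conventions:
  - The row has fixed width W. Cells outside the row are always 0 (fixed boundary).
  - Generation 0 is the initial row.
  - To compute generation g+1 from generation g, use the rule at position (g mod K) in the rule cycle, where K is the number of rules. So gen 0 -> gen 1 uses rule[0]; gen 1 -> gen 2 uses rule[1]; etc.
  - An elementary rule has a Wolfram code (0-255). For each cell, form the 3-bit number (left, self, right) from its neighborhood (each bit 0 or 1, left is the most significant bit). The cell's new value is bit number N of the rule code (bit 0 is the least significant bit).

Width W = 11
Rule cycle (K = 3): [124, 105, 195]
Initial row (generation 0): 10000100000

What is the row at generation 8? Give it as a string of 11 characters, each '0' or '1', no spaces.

Gen 0: 10000100000
Gen 1 (rule 124): 11000110000
Gen 2 (rule 105): 11010110111
Gen 3 (rule 195): 01000010011
Gen 4 (rule 124): 01100011011
Gen 5 (rule 105): 01101011111
Gen 6 (rule 195): 10100001111
Gen 7 (rule 124): 11110001001
Gen 8 (rule 105): 10010100000

Answer: 10010100000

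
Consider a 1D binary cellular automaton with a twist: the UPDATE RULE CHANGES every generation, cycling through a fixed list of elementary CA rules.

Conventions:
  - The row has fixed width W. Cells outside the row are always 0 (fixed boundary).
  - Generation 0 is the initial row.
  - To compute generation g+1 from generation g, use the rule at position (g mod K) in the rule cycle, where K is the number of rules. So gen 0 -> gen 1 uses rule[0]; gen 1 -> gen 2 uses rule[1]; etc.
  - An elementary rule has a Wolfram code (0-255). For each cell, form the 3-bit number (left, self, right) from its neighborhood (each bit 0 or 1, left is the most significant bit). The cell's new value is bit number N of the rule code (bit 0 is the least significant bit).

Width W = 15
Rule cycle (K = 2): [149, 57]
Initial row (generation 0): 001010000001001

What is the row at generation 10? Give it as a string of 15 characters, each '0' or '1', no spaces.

Gen 0: 001010000001001
Gen 1 (rule 149): 101011111101101
Gen 2 (rule 57): 010110000011010
Gen 3 (rule 149): 010001111000011
Gen 4 (rule 57): 001101000111010
Gen 5 (rule 149): 100001110010011
Gen 6 (rule 57): 011101001001010
Gen 7 (rule 149): 001001101101011
Gen 8 (rule 57): 100101011010110
Gen 9 (rule 149): 110101000010001
Gen 10 (rule 57): 101010111001100

Answer: 101010111001100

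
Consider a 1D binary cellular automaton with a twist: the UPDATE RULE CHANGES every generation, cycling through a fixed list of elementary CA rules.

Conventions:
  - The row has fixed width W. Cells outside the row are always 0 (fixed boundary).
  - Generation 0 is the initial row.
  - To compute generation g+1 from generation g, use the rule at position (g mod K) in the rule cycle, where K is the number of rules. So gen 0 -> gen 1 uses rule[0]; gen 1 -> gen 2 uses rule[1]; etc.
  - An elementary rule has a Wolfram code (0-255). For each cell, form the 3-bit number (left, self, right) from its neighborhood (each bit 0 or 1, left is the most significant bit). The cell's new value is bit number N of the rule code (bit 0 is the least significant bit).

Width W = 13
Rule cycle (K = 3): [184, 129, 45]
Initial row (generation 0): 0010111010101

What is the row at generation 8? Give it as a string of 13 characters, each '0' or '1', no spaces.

Gen 0: 0010111010101
Gen 1 (rule 184): 0001110101010
Gen 2 (rule 129): 1100100000000
Gen 3 (rule 45): 1000101111111
Gen 4 (rule 184): 0100011111110
Gen 5 (rule 129): 0001001111100
Gen 6 (rule 45): 1101001000001
Gen 7 (rule 184): 1010100100000
Gen 8 (rule 129): 0000000001111

Answer: 0000000001111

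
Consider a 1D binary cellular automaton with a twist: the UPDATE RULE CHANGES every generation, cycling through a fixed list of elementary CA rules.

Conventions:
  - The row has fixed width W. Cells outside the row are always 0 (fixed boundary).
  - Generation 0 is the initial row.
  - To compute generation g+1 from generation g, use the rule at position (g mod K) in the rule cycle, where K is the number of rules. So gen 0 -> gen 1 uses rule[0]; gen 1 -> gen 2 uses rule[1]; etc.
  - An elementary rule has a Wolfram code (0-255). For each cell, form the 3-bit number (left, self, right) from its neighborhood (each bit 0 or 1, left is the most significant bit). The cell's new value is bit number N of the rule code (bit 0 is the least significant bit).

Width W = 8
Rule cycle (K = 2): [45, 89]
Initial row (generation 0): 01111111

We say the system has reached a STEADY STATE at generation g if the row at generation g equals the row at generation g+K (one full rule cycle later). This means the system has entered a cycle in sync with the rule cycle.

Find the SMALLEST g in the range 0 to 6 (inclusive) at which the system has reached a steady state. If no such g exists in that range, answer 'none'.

Answer: none

Derivation:
Gen 0: 01111111
Gen 1 (rule 45): 01000000
Gen 2 (rule 89): 00111111
Gen 3 (rule 45): 10100000
Gen 4 (rule 89): 00011111
Gen 5 (rule 45): 11010000
Gen 6 (rule 89): 11001111
Gen 7 (rule 45): 10001000
Gen 8 (rule 89): 01100111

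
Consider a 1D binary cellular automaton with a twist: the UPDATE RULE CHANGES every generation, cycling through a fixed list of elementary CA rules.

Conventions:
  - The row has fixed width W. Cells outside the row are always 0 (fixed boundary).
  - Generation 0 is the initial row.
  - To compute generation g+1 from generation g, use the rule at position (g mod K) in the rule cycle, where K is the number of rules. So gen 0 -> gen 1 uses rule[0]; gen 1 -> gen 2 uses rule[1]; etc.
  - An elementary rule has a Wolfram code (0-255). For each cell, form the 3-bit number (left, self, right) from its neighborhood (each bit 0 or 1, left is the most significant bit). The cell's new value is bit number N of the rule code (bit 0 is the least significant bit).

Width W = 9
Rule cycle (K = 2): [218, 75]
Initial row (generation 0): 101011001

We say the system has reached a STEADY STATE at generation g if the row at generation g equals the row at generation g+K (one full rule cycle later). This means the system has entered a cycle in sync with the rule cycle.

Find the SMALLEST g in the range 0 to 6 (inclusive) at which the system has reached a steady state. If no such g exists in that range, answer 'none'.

Answer: none

Derivation:
Gen 0: 101011001
Gen 1 (rule 218): 000011110
Gen 2 (rule 75): 111110010
Gen 3 (rule 218): 111111101
Gen 4 (rule 75): 100000100
Gen 5 (rule 218): 010001010
Gen 6 (rule 75): 100110000
Gen 7 (rule 218): 011111000
Gen 8 (rule 75): 110001011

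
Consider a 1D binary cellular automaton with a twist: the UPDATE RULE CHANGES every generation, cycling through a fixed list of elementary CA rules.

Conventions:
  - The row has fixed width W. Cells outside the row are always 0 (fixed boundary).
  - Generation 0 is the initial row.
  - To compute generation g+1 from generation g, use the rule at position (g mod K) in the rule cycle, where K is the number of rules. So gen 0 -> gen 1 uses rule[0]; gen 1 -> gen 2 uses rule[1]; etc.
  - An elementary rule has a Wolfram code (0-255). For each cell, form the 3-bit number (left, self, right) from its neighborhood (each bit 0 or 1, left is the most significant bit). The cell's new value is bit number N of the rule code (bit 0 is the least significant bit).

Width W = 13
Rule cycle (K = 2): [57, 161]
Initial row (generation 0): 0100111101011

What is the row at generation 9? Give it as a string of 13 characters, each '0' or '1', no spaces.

Answer: 1101000010101

Derivation:
Gen 0: 0100111101011
Gen 1 (rule 57): 0010100010110
Gen 2 (rule 161): 1001001001000
Gen 3 (rule 57): 0100100100111
Gen 4 (rule 161): 0000000000010
Gen 5 (rule 57): 1111111111001
Gen 6 (rule 161): 0111111110000
Gen 7 (rule 57): 0100000001111
Gen 8 (rule 161): 0001111100110
Gen 9 (rule 57): 1101000010101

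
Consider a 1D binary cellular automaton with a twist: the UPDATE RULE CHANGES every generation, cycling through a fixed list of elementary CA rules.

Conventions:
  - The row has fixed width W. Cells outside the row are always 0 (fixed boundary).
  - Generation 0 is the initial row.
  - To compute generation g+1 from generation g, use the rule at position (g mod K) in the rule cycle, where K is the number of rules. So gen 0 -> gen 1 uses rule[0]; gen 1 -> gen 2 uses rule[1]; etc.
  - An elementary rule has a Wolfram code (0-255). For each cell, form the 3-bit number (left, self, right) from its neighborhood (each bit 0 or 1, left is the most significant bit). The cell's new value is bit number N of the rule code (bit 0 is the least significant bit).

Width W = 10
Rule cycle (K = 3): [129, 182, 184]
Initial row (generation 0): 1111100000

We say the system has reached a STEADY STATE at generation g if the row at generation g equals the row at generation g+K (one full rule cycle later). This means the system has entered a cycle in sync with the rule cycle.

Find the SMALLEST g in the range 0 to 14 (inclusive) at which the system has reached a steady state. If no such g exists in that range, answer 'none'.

Answer: none

Derivation:
Gen 0: 1111100000
Gen 1 (rule 129): 0111001111
Gen 2 (rule 182): 1010110110
Gen 3 (rule 184): 0101101101
Gen 4 (rule 129): 0000000000
Gen 5 (rule 182): 0000000000
Gen 6 (rule 184): 0000000000
Gen 7 (rule 129): 1111111111
Gen 8 (rule 182): 0111111110
Gen 9 (rule 184): 0111111101
Gen 10 (rule 129): 0011111000
Gen 11 (rule 182): 0101110100
Gen 12 (rule 184): 0011101010
Gen 13 (rule 129): 1001000000
Gen 14 (rule 182): 1111100000
Gen 15 (rule 184): 1111010000
Gen 16 (rule 129): 0110000111
Gen 17 (rule 182): 1001001010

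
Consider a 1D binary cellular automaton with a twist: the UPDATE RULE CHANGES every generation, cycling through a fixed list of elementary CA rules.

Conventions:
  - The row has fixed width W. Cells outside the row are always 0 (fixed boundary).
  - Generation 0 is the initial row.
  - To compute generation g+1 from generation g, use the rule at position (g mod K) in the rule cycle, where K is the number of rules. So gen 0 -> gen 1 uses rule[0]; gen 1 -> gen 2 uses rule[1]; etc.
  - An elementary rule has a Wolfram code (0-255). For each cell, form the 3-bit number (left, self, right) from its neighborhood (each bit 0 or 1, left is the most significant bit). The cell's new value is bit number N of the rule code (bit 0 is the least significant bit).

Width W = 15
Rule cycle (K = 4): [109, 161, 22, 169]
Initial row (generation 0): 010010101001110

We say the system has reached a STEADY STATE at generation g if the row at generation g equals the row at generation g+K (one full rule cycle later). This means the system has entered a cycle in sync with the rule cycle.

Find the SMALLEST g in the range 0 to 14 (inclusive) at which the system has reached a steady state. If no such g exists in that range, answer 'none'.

Gen 0: 010010101001110
Gen 1 (rule 109): 010011111001010
Gen 2 (rule 161): 000001110000100
Gen 3 (rule 22): 000010001001110
Gen 4 (rule 169): 111000100001100
Gen 5 (rule 109): 101010101101101
Gen 6 (rule 161): 010101010010010
Gen 7 (rule 22): 110101011111111
Gen 8 (rule 169): 101010111111110
Gen 9 (rule 109): 111111100000010
Gen 10 (rule 161): 011111001111000
Gen 11 (rule 22): 100000110000100
Gen 12 (rule 169): 001110100110001
Gen 13 (rule 109): 101011100110101
Gen 14 (rule 161): 010101000001010
Gen 15 (rule 22): 110101100011011
Gen 16 (rule 169): 101011001010110
Gen 17 (rule 109): 111111001111110
Gen 18 (rule 161): 011110000111100

Answer: none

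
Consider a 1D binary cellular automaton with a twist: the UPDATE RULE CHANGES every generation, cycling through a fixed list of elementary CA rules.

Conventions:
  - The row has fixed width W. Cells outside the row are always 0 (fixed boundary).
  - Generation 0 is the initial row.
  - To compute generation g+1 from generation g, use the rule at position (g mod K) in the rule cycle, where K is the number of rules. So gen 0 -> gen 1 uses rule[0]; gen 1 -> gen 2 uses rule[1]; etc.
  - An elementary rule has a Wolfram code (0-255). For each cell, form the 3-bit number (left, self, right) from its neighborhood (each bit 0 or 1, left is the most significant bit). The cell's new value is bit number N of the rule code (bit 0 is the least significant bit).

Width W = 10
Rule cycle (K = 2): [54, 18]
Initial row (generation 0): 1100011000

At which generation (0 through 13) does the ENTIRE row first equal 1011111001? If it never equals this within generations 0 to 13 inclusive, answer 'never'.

Gen 0: 1100011000
Gen 1 (rule 54): 0010100100
Gen 2 (rule 18): 0100011010
Gen 3 (rule 54): 1110100111
Gen 4 (rule 18): 0000011000
Gen 5 (rule 54): 0000100100
Gen 6 (rule 18): 0001011010
Gen 7 (rule 54): 0011100111
Gen 8 (rule 18): 0100011000
Gen 9 (rule 54): 1110100100
Gen 10 (rule 18): 0000011010
Gen 11 (rule 54): 0000100111
Gen 12 (rule 18): 0001011000
Gen 13 (rule 54): 0011100100

Answer: never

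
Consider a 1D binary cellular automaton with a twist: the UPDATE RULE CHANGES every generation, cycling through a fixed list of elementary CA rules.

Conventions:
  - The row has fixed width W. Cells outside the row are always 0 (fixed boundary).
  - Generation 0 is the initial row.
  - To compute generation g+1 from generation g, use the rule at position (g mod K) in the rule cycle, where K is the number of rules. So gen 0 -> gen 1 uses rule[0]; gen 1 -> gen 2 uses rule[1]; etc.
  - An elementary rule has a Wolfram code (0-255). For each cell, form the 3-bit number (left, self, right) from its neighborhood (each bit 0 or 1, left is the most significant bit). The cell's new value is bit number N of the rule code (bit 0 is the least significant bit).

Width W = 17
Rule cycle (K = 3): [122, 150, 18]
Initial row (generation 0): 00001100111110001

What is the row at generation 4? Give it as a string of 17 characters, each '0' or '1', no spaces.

Answer: 10100000000101010

Derivation:
Gen 0: 00001100111110001
Gen 1 (rule 122): 00011111100011010
Gen 2 (rule 150): 00101111010100011
Gen 3 (rule 18): 01000000000010100
Gen 4 (rule 122): 10100000000101010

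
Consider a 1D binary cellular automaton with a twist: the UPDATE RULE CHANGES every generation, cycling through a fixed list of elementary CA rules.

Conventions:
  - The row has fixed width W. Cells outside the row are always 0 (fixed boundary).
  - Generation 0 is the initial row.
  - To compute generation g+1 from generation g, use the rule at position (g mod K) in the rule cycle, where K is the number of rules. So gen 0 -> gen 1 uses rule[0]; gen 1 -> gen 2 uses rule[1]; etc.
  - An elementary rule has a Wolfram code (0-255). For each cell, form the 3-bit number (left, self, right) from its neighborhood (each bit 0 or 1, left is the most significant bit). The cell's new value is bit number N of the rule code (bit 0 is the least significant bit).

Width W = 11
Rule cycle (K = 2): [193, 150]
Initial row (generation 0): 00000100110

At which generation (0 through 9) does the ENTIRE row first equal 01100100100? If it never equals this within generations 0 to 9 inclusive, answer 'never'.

Answer: never

Derivation:
Gen 0: 00000100110
Gen 1 (rule 193): 11110000010
Gen 2 (rule 150): 01101000111
Gen 3 (rule 193): 00100010011
Gen 4 (rule 150): 01110111100
Gen 5 (rule 193): 00110011101
Gen 6 (rule 150): 01001101001
Gen 7 (rule 193): 00000100000
Gen 8 (rule 150): 00001110000
Gen 9 (rule 193): 11100110111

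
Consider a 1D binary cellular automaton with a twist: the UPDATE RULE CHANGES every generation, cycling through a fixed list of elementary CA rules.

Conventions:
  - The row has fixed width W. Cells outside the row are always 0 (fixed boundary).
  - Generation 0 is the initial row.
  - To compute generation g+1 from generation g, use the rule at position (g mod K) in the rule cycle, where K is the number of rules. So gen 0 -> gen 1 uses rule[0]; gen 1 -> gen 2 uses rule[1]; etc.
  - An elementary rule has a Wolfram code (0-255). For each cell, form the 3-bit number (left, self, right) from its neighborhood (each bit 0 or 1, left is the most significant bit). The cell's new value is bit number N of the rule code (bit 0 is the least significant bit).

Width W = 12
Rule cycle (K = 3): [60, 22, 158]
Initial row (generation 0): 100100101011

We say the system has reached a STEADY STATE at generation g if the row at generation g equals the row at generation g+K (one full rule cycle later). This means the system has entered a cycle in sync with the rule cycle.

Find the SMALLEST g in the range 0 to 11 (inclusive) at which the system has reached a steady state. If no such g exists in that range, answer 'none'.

Answer: none

Derivation:
Gen 0: 100100101011
Gen 1 (rule 60): 110110111110
Gen 2 (rule 22): 000000000001
Gen 3 (rule 158): 000000000011
Gen 4 (rule 60): 000000000010
Gen 5 (rule 22): 000000000111
Gen 6 (rule 158): 000000001110
Gen 7 (rule 60): 000000001001
Gen 8 (rule 22): 000000011111
Gen 9 (rule 158): 000000111110
Gen 10 (rule 60): 000000100001
Gen 11 (rule 22): 000001110011
Gen 12 (rule 158): 000011101110
Gen 13 (rule 60): 000010011001
Gen 14 (rule 22): 000111100111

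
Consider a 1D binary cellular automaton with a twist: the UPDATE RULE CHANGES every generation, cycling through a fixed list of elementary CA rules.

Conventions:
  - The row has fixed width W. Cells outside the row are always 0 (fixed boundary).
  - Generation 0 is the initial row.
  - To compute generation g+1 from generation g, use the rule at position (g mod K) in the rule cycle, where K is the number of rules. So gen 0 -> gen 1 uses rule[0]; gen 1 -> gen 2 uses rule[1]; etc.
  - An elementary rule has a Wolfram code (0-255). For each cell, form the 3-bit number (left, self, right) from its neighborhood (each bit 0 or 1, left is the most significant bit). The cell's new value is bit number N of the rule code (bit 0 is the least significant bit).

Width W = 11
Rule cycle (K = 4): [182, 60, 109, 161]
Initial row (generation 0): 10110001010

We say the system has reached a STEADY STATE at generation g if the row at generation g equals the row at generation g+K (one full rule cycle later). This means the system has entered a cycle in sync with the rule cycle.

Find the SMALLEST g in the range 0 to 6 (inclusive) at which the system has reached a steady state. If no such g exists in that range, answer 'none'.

Answer: none

Derivation:
Gen 0: 10110001010
Gen 1 (rule 182): 11001011111
Gen 2 (rule 60): 10101110000
Gen 3 (rule 109): 11111010111
Gen 4 (rule 161): 01110101010
Gen 5 (rule 182): 10101111111
Gen 6 (rule 60): 11111000000
Gen 7 (rule 109): 10001011111
Gen 8 (rule 161): 00100101110
Gen 9 (rule 182): 01111110101
Gen 10 (rule 60): 01000001111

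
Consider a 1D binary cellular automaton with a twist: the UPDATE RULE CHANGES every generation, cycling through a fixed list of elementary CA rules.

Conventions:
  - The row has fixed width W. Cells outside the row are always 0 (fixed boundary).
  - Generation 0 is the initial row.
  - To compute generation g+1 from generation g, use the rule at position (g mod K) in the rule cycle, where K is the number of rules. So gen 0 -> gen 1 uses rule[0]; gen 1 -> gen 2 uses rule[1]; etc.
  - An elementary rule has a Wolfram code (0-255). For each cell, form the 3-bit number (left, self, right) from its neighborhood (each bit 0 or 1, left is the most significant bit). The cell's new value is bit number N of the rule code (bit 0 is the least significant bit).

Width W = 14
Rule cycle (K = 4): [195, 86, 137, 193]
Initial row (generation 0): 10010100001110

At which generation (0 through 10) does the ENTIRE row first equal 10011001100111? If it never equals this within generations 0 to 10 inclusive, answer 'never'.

Gen 0: 10010100001110
Gen 1 (rule 195): 00100001110110
Gen 2 (rule 86): 01110010010011
Gen 3 (rule 137): 01100000000010
Gen 4 (rule 193): 00101111111000
Gen 5 (rule 195): 11000111111011
Gen 6 (rule 86): 01101000001001
Gen 7 (rule 137): 01000011100000
Gen 8 (rule 193): 00011001101111
Gen 9 (rule 195): 11101010100111
Gen 10 (rule 86): 00101010111001

Answer: never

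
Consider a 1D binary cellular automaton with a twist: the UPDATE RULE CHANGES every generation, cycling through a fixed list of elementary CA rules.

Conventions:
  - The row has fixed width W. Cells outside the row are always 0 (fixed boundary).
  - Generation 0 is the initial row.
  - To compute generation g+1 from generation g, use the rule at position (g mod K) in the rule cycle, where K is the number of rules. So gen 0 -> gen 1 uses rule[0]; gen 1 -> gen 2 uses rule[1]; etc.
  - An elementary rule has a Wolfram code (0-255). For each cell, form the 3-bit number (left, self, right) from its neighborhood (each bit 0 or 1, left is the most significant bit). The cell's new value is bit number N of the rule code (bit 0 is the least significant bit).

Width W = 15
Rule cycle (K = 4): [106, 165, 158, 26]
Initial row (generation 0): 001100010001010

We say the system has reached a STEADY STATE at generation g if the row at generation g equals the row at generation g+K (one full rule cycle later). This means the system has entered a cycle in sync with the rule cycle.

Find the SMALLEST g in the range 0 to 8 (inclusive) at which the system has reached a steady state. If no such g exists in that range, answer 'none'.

Gen 0: 001100010001010
Gen 1 (rule 106): 011100100010100
Gen 2 (rule 165): 001000101011101
Gen 3 (rule 158): 011101101011001
Gen 4 (rule 26): 110001000010110
Gen 5 (rule 106): 110010000101110
Gen 6 (rule 165): 000010110110100
Gen 7 (rule 158): 000110100100110
Gen 8 (rule 26): 001100011011101
Gen 9 (rule 106): 011100111110110
Gen 10 (rule 165): 001000011101000
Gen 11 (rule 158): 011100111001100
Gen 12 (rule 26): 110011100111010

Answer: none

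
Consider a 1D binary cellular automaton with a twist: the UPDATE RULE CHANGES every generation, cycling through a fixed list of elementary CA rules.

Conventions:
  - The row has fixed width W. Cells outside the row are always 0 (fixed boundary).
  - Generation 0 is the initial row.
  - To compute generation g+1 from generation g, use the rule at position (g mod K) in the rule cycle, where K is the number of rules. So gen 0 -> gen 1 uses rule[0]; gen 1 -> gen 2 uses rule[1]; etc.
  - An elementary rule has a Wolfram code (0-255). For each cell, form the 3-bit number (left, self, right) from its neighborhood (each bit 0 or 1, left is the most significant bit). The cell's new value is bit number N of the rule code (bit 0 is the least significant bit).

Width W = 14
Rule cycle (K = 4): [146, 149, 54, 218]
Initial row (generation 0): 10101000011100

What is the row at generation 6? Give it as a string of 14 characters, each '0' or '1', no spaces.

Answer: 10111001111001

Derivation:
Gen 0: 10101000011100
Gen 1 (rule 146): 00000100101010
Gen 2 (rule 149): 11110110101011
Gen 3 (rule 54): 00001001111100
Gen 4 (rule 218): 00010111111110
Gen 5 (rule 146): 00100011111101
Gen 6 (rule 149): 10111001111001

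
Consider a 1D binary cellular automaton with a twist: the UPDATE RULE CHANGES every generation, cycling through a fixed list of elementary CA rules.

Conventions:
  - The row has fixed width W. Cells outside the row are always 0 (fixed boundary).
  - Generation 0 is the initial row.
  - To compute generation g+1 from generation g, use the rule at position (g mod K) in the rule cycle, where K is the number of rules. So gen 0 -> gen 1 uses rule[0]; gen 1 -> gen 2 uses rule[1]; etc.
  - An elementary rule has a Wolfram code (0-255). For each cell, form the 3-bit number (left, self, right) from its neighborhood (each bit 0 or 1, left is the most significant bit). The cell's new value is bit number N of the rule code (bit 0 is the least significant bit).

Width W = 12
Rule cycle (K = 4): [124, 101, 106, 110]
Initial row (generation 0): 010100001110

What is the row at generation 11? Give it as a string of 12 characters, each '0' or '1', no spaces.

Answer: 000011111110

Derivation:
Gen 0: 010100001110
Gen 1 (rule 124): 011110001011
Gen 2 (rule 101): 000010101101
Gen 3 (rule 106): 000101011110
Gen 4 (rule 110): 001111110010
Gen 5 (rule 124): 001000011011
Gen 6 (rule 101): 101011001101
Gen 7 (rule 106): 010111011110
Gen 8 (rule 110): 111101110010
Gen 9 (rule 124): 100111011011
Gen 10 (rule 101): 100001101101
Gen 11 (rule 106): 000011111110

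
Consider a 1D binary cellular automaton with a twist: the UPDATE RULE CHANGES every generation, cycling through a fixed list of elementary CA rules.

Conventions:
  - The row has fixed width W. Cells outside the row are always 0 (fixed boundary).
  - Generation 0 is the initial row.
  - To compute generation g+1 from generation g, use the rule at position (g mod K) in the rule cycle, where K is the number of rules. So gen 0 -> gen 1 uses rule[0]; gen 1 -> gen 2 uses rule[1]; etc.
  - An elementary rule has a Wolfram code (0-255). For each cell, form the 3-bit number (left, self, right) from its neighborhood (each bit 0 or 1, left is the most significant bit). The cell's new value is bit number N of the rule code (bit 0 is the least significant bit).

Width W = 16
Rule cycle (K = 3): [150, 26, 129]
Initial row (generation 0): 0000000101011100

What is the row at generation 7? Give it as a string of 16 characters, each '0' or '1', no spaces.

Gen 0: 0000000101011100
Gen 1 (rule 150): 0000001101001010
Gen 2 (rule 26): 0000011000110001
Gen 3 (rule 129): 1111000010000100
Gen 4 (rule 150): 0110100111001110
Gen 5 (rule 26): 1100011100111001
Gen 6 (rule 129): 0001001000010000
Gen 7 (rule 150): 0011111100111000

Answer: 0011111100111000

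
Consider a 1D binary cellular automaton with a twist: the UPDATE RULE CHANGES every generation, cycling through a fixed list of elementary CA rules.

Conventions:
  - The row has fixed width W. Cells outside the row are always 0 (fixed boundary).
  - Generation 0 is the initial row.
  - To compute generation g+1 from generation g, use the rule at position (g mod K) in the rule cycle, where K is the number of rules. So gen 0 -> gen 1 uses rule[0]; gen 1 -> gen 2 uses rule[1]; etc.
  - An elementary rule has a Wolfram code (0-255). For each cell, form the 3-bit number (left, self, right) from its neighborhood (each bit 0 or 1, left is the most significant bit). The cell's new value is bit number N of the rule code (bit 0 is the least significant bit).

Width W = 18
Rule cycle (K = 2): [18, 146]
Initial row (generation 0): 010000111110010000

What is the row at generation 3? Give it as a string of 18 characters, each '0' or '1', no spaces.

Answer: 001000010101001010

Derivation:
Gen 0: 010000111110010000
Gen 1 (rule 18): 101001000001101000
Gen 2 (rule 146): 000110100010000100
Gen 3 (rule 18): 001000010101001010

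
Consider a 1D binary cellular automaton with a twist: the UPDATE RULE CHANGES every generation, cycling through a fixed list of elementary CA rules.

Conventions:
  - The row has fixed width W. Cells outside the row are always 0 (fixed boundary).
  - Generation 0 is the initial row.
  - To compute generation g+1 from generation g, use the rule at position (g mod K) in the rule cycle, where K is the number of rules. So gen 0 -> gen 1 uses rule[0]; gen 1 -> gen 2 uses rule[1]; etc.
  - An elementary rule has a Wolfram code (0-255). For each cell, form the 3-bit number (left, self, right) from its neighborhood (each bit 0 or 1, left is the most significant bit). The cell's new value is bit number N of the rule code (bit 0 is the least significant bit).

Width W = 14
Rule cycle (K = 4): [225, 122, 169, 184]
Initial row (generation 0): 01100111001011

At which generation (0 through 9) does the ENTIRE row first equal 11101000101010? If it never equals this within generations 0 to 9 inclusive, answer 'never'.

Gen 0: 01100111001011
Gen 1 (rule 225): 00100011000101
Gen 2 (rule 122): 01010111101010
Gen 3 (rule 169): 00101111010100
Gen 4 (rule 184): 00011110101010
Gen 5 (rule 225): 11001111010100
Gen 6 (rule 122): 11111001101010
Gen 7 (rule 169): 11110001010100
Gen 8 (rule 184): 11101000101010
Gen 9 (rule 225): 01110010010100

Answer: 8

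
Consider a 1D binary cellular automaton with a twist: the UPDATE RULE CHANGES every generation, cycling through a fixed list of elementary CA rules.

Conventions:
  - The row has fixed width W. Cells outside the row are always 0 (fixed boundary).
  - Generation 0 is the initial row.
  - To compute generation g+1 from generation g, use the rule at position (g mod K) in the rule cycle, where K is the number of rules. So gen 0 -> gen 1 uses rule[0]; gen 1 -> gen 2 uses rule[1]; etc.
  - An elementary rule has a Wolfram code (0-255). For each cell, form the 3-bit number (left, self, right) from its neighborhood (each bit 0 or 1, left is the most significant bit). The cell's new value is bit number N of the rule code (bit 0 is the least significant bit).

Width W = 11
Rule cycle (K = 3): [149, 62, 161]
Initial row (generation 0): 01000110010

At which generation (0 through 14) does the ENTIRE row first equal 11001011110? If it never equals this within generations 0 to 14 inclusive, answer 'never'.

Answer: 2

Derivation:
Gen 0: 01000110010
Gen 1 (rule 149): 01110001011
Gen 2 (rule 62): 11001011110
Gen 3 (rule 161): 00000101100
Gen 4 (rule 149): 11110100011
Gen 5 (rule 62): 10001110110
Gen 6 (rule 161): 00100101000
Gen 7 (rule 149): 10110101111
Gen 8 (rule 62): 11101111000
Gen 9 (rule 161): 01010110011
Gen 10 (rule 149): 01010001000
Gen 11 (rule 62): 11111011100
Gen 12 (rule 161): 01110101001
Gen 13 (rule 149): 00100101101
Gen 14 (rule 62): 01111111011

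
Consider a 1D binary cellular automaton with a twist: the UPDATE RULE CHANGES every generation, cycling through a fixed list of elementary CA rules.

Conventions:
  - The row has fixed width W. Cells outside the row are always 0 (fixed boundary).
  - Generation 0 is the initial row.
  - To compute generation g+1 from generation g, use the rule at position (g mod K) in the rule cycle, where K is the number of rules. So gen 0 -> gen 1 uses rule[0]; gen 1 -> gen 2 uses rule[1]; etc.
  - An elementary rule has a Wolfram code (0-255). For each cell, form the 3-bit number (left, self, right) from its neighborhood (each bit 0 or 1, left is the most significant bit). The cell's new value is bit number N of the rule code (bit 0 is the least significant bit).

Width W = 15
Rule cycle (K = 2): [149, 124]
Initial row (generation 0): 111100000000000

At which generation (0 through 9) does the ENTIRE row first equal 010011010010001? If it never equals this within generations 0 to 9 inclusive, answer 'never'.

Gen 0: 111100000000000
Gen 1 (rule 149): 011011111111111
Gen 2 (rule 124): 011110000000001
Gen 3 (rule 149): 001101111111101
Gen 4 (rule 124): 001111000000111
Gen 5 (rule 149): 100110111110010
Gen 6 (rule 124): 110111100011011
Gen 7 (rule 149): 000011011000000
Gen 8 (rule 124): 000011111100000
Gen 9 (rule 149): 111001111011111

Answer: never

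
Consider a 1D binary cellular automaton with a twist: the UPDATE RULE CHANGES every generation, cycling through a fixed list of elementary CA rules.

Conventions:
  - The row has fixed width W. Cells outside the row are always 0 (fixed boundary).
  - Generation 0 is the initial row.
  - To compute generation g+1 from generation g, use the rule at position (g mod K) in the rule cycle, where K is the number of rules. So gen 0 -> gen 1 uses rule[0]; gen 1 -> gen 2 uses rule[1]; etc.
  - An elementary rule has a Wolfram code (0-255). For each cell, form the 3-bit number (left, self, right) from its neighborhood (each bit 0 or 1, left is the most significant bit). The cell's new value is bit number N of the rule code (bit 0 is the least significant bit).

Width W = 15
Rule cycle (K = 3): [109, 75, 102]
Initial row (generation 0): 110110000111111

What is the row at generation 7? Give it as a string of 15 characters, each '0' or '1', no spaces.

Gen 0: 110110000111111
Gen 1 (rule 109): 111110110100001
Gen 2 (rule 75): 100010110001110
Gen 3 (rule 102): 100111010010010
Gen 4 (rule 109): 100101110010010
Gen 5 (rule 75): 001001010100100
Gen 6 (rule 102): 011011111101100
Gen 7 (rule 109): 011110000111101

Answer: 011110000111101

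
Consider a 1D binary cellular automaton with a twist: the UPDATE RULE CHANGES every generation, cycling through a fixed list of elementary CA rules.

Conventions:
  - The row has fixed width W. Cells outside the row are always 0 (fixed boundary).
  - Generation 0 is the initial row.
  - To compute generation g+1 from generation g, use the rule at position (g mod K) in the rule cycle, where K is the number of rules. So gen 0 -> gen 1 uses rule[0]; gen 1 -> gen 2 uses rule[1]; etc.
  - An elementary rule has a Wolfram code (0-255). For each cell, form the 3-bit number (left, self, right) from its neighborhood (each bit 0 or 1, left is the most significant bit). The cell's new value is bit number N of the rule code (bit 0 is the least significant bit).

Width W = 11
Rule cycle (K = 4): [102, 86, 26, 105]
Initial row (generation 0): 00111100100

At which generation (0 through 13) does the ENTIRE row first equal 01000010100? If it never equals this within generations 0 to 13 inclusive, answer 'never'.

Gen 0: 00111100100
Gen 1 (rule 102): 01000101100
Gen 2 (rule 86): 11101100110
Gen 3 (rule 26): 10001011101
Gen 4 (rule 105): 00100110110
Gen 5 (rule 102): 01101011010
Gen 6 (rule 86): 10101001011
Gen 7 (rule 26): 00000110010
Gen 8 (rule 105): 11110110000
Gen 9 (rule 102): 00011010000
Gen 10 (rule 86): 00101011000
Gen 11 (rule 26): 01000010100
Gen 12 (rule 105): 00011001001
Gen 13 (rule 102): 00101011011

Answer: 11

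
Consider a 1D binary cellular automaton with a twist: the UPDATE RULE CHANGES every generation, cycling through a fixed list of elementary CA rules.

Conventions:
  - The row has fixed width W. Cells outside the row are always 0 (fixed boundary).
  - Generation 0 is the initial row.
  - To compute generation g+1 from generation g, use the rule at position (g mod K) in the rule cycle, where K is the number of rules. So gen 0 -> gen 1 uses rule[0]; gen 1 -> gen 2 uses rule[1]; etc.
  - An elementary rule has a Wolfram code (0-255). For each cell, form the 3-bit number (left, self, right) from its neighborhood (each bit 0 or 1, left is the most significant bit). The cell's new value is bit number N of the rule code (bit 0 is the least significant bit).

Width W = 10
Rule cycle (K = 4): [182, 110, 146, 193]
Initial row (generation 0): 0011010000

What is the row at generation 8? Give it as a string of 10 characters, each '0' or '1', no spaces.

Gen 0: 0011010000
Gen 1 (rule 182): 0100111000
Gen 2 (rule 110): 1101101000
Gen 3 (rule 146): 0000000100
Gen 4 (rule 193): 1111110001
Gen 5 (rule 182): 0111101011
Gen 6 (rule 110): 1100111111
Gen 7 (rule 146): 0011011110
Gen 8 (rule 193): 1001001110

Answer: 1001001110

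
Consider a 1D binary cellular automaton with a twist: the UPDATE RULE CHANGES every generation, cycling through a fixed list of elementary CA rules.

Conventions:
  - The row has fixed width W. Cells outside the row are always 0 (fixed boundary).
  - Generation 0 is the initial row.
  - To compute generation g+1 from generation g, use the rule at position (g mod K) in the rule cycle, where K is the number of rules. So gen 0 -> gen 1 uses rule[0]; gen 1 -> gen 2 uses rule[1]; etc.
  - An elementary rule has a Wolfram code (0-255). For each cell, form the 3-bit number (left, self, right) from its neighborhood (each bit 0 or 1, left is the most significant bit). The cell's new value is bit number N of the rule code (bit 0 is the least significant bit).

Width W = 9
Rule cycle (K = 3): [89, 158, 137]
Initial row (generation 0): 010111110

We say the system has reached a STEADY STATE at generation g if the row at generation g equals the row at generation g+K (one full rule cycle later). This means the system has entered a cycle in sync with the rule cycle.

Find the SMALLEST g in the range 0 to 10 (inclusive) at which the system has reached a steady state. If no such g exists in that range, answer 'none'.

Gen 0: 010111110
Gen 1 (rule 89): 000100011
Gen 2 (rule 158): 001110110
Gen 3 (rule 137): 101100100
Gen 4 (rule 89): 001110011
Gen 5 (rule 158): 011101110
Gen 6 (rule 137): 011001100
Gen 7 (rule 89): 011101111
Gen 8 (rule 158): 111001110
Gen 9 (rule 137): 110001100
Gen 10 (rule 89): 111101111
Gen 11 (rule 158): 111001110
Gen 12 (rule 137): 110001100
Gen 13 (rule 89): 111101111

Answer: 8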